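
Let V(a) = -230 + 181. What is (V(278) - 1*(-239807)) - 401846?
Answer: -162088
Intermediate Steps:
V(a) = -49
(V(278) - 1*(-239807)) - 401846 = (-49 - 1*(-239807)) - 401846 = (-49 + 239807) - 401846 = 239758 - 401846 = -162088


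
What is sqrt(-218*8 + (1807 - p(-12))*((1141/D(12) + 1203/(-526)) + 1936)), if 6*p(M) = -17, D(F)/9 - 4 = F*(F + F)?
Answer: sqrt(1671374897890974246)/691164 ≈ 1870.5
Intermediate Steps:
D(F) = 36 + 18*F**2 (D(F) = 36 + 9*(F*(F + F)) = 36 + 9*(F*(2*F)) = 36 + 9*(2*F**2) = 36 + 18*F**2)
p(M) = -17/6 (p(M) = (1/6)*(-17) = -17/6)
sqrt(-218*8 + (1807 - p(-12))*((1141/D(12) + 1203/(-526)) + 1936)) = sqrt(-218*8 + (1807 - 1*(-17/6))*((1141/(36 + 18*12**2) + 1203/(-526)) + 1936)) = sqrt(-1744 + (1807 + 17/6)*((1141/(36 + 18*144) + 1203*(-1/526)) + 1936)) = sqrt(-1744 + 10859*((1141/(36 + 2592) - 1203/526) + 1936)/6) = sqrt(-1744 + 10859*((1141/2628 - 1203/526) + 1936)/6) = sqrt(-1744 + 10859*(-1280659/691164 + 1936)/6) = sqrt(-1744 + (10859/6)*(1336812845/691164)) = sqrt(-1744 + 14516450683855/4146984) = sqrt(14509218343759/4146984) = sqrt(1671374897890974246)/691164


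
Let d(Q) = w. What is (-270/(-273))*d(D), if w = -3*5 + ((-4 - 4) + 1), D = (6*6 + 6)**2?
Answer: -1980/91 ≈ -21.758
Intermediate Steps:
D = 1764 (D = (36 + 6)**2 = 42**2 = 1764)
w = -22 (w = -15 + (-8 + 1) = -15 - 7 = -22)
d(Q) = -22
(-270/(-273))*d(D) = -270/(-273)*(-22) = -270*(-1/273)*(-22) = (90/91)*(-22) = -1980/91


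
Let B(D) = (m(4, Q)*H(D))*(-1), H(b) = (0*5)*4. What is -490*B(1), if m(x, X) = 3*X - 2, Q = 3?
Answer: 0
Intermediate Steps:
H(b) = 0 (H(b) = 0*4 = 0)
m(x, X) = -2 + 3*X
B(D) = 0 (B(D) = ((-2 + 3*3)*0)*(-1) = ((-2 + 9)*0)*(-1) = (7*0)*(-1) = 0*(-1) = 0)
-490*B(1) = -490*0 = 0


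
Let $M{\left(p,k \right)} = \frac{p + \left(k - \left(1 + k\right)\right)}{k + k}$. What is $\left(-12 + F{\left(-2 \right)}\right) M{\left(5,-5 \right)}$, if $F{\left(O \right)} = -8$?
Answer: $8$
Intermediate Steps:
$M{\left(p,k \right)} = \frac{-1 + p}{2 k}$ ($M{\left(p,k \right)} = \frac{p - 1}{2 k} = \left(-1 + p\right) \frac{1}{2 k} = \frac{-1 + p}{2 k}$)
$\left(-12 + F{\left(-2 \right)}\right) M{\left(5,-5 \right)} = \left(-12 - 8\right) \frac{-1 + 5}{2 \left(-5\right)} = - 20 \cdot \frac{1}{2} \left(- \frac{1}{5}\right) 4 = \left(-20\right) \left(- \frac{2}{5}\right) = 8$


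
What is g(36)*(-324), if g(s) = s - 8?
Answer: -9072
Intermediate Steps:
g(s) = -8 + s
g(36)*(-324) = (-8 + 36)*(-324) = 28*(-324) = -9072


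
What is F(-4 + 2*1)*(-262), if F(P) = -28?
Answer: 7336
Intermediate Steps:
F(-4 + 2*1)*(-262) = -28*(-262) = 7336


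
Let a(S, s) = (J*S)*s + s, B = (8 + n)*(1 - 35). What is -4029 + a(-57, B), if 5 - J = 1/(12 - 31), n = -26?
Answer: -179673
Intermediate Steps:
J = 96/19 (J = 5 - 1/(12 - 31) = 5 - 1/(-19) = 5 - 1*(-1/19) = 5 + 1/19 = 96/19 ≈ 5.0526)
B = 612 (B = (8 - 26)*(1 - 35) = -18*(-34) = 612)
a(S, s) = s + 96*S*s/19 (a(S, s) = (96*S/19)*s + s = 96*S*s/19 + s = s + 96*S*s/19)
-4029 + a(-57, B) = -4029 + (1/19)*612*(19 + 96*(-57)) = -4029 + (1/19)*612*(19 - 5472) = -4029 + (1/19)*612*(-5453) = -4029 - 175644 = -179673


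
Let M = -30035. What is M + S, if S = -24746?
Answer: -54781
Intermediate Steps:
M + S = -30035 - 24746 = -54781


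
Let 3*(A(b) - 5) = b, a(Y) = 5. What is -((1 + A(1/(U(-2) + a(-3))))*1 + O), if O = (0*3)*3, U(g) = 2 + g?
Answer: -91/15 ≈ -6.0667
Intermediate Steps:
O = 0 (O = 0*3 = 0)
A(b) = 5 + b/3
-((1 + A(1/(U(-2) + a(-3))))*1 + O) = -((1 + (5 + 1/(3*((2 - 2) + 5))))*1 + 0) = -((1 + (5 + 1/(3*(0 + 5))))*1 + 0) = -((1 + (5 + (⅓)/5))*1 + 0) = -((1 + (5 + (⅓)*(⅕)))*1 + 0) = -((1 + (5 + 1/15))*1 + 0) = -((1 + 76/15)*1 + 0) = -((91/15)*1 + 0) = -(91/15 + 0) = -1*91/15 = -91/15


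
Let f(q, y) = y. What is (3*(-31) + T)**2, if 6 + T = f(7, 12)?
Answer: 7569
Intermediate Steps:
T = 6 (T = -6 + 12 = 6)
(3*(-31) + T)**2 = (3*(-31) + 6)**2 = (-93 + 6)**2 = (-87)**2 = 7569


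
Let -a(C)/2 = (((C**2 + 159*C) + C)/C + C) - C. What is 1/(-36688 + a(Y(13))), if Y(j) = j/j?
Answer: -1/37010 ≈ -2.7020e-5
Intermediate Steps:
Y(j) = 1
a(C) = -2*(C**2 + 160*C)/C (a(C) = -2*((((C**2 + 159*C) + C)/C + C) - C) = -2*(((C**2 + 160*C)/C + C) - C) = -2*((C + (C**2 + 160*C)/C) - C) = -2*(C**2 + 160*C)/C)
1/(-36688 + a(Y(13))) = 1/(-36688 + (-320 - 2*1)) = 1/(-36688 + (-320 - 2)) = 1/(-36688 - 322) = 1/(-37010) = -1/37010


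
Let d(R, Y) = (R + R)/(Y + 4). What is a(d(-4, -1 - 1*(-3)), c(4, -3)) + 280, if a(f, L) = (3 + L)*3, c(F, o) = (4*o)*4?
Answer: 145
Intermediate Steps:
d(R, Y) = 2*R/(4 + Y) (d(R, Y) = (2*R)/(4 + Y) = 2*R/(4 + Y))
c(F, o) = 16*o
a(f, L) = 9 + 3*L
a(d(-4, -1 - 1*(-3)), c(4, -3)) + 280 = (9 + 3*(16*(-3))) + 280 = (9 + 3*(-48)) + 280 = (9 - 144) + 280 = -135 + 280 = 145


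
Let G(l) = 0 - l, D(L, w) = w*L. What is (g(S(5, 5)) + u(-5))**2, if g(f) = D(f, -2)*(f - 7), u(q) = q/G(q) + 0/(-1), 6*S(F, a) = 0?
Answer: 1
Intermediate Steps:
D(L, w) = L*w
S(F, a) = 0 (S(F, a) = (1/6)*0 = 0)
G(l) = -l
u(q) = -1 (u(q) = q/((-q)) + 0/(-1) = q*(-1/q) + 0*(-1) = -1 + 0 = -1)
g(f) = -2*f*(-7 + f) (g(f) = (f*(-2))*(f - 7) = (-2*f)*(-7 + f) = -2*f*(-7 + f))
(g(S(5, 5)) + u(-5))**2 = (2*0*(7 - 1*0) - 1)**2 = (2*0*(7 + 0) - 1)**2 = (2*0*7 - 1)**2 = (0 - 1)**2 = (-1)**2 = 1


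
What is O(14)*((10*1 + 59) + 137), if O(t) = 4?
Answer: 824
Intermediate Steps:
O(14)*((10*1 + 59) + 137) = 4*((10*1 + 59) + 137) = 4*((10 + 59) + 137) = 4*(69 + 137) = 4*206 = 824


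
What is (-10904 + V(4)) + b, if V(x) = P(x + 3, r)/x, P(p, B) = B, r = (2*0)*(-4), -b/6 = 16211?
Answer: -108170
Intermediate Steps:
b = -97266 (b = -6*16211 = -97266)
r = 0 (r = 0*(-4) = 0)
V(x) = 0 (V(x) = 0/x = 0)
(-10904 + V(4)) + b = (-10904 + 0) - 97266 = -10904 - 97266 = -108170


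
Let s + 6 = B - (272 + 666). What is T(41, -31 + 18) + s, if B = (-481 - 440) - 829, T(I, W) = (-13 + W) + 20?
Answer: -2700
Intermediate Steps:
T(I, W) = 7 + W
B = -1750 (B = -921 - 829 = -1750)
s = -2694 (s = -6 + (-1750 - (272 + 666)) = -6 + (-1750 - 1*938) = -6 + (-1750 - 938) = -6 - 2688 = -2694)
T(41, -31 + 18) + s = (7 + (-31 + 18)) - 2694 = (7 - 13) - 2694 = -6 - 2694 = -2700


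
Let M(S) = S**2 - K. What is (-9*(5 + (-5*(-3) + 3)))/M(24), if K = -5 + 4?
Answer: -207/577 ≈ -0.35875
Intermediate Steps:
K = -1
M(S) = 1 + S**2 (M(S) = S**2 - 1*(-1) = S**2 + 1 = 1 + S**2)
(-9*(5 + (-5*(-3) + 3)))/M(24) = (-9*(5 + (-5*(-3) + 3)))/(1 + 24**2) = (-9*(5 + (15 + 3)))/(1 + 576) = -9*(5 + 18)/577 = -9*23*(1/577) = -207*1/577 = -207/577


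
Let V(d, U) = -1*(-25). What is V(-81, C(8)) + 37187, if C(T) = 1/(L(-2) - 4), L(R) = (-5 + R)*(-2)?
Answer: 37212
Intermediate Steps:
L(R) = 10 - 2*R
C(T) = 1/10 (C(T) = 1/((10 - 2*(-2)) - 4) = 1/((10 + 4) - 4) = 1/(14 - 4) = 1/10)
V(d, U) = 25
V(-81, C(8)) + 37187 = 25 + 37187 = 37212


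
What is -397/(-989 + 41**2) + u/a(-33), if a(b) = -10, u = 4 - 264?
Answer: 17595/692 ≈ 25.426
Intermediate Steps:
u = -260
-397/(-989 + 41**2) + u/a(-33) = -397/(-989 + 41**2) - 260/(-10) = -397/(-989 + 1681) - 260*(-1/10) = -397/692 + 26 = 17595/692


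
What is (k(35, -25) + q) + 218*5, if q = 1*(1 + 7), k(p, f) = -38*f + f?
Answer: 2023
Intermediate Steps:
k(p, f) = -37*f
q = 8 (q = 1*8 = 8)
(k(35, -25) + q) + 218*5 = (-37*(-25) + 8) + 218*5 = (925 + 8) + 1090 = 933 + 1090 = 2023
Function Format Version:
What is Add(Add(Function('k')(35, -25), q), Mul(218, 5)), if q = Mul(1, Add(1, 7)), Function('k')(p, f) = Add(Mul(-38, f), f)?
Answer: 2023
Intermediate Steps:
Function('k')(p, f) = Mul(-37, f)
q = 8 (q = Mul(1, 8) = 8)
Add(Add(Function('k')(35, -25), q), Mul(218, 5)) = Add(Add(Mul(-37, -25), 8), Mul(218, 5)) = Add(Add(925, 8), 1090) = Add(933, 1090) = 2023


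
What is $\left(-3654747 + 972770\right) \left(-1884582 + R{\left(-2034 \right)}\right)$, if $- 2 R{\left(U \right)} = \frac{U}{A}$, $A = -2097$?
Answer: $\frac{1177676802880463}{233} \approx 5.0544 \cdot 10^{12}$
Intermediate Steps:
$R{\left(U \right)} = \frac{U}{4194}$ ($R{\left(U \right)} = - \frac{U \frac{1}{-2097}}{2} = - \frac{U \left(- \frac{1}{2097}\right)}{2} = - \frac{\left(- \frac{1}{2097}\right) U}{2} = \frac{U}{4194}$)
$\left(-3654747 + 972770\right) \left(-1884582 + R{\left(-2034 \right)}\right) = \left(-3654747 + 972770\right) \left(-1884582 + \frac{1}{4194} \left(-2034\right)\right) = - 2681977 \left(-1884582 - \frac{113}{233}\right) = \left(-2681977\right) \left(- \frac{439107719}{233}\right) = \frac{1177676802880463}{233}$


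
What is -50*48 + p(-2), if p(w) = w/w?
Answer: -2399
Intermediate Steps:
p(w) = 1
-50*48 + p(-2) = -50*48 + 1 = -2400 + 1 = -2399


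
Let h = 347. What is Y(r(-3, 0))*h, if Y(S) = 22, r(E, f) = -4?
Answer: 7634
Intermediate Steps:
Y(r(-3, 0))*h = 22*347 = 7634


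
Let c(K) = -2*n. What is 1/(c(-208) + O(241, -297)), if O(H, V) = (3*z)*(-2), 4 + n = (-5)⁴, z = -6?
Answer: -1/1206 ≈ -0.00082919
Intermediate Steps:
n = 621 (n = -4 + (-5)⁴ = -4 + 625 = 621)
O(H, V) = 36 (O(H, V) = (3*(-6))*(-2) = -18*(-2) = 36)
c(K) = -1242 (c(K) = -2*621 = -1242)
1/(c(-208) + O(241, -297)) = 1/(-1242 + 36) = 1/(-1206) = -1/1206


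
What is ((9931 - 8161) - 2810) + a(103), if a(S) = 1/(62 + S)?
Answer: -171599/165 ≈ -1040.0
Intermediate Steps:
((9931 - 8161) - 2810) + a(103) = ((9931 - 8161) - 2810) + 1/(62 + 103) = (1770 - 2810) + 1/165 = -1040 + 1/165 = -171599/165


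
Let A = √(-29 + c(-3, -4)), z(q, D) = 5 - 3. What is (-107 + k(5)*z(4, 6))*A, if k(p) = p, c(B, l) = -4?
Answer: -97*I*√33 ≈ -557.22*I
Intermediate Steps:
z(q, D) = 2
A = I*√33 (A = √(-29 - 4) = √(-33) = I*√33 ≈ 5.7446*I)
(-107 + k(5)*z(4, 6))*A = (-107 + 5*2)*(I*√33) = (-107 + 10)*(I*√33) = -97*I*√33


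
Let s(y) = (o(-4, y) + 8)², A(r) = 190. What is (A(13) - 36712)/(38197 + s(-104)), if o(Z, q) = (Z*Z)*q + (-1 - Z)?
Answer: -18261/1385303 ≈ -0.013182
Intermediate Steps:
o(Z, q) = -1 - Z + q*Z² (o(Z, q) = Z²*q + (-1 - Z) = q*Z² + (-1 - Z) = -1 - Z + q*Z²)
s(y) = (11 + 16*y)² (s(y) = ((-1 - 1*(-4) + y*(-4)²) + 8)² = ((-1 + 4 + y*16) + 8)² = ((-1 + 4 + 16*y) + 8)² = ((3 + 16*y) + 8)² = (11 + 16*y)²)
(A(13) - 36712)/(38197 + s(-104)) = (190 - 36712)/(38197 + (11 + 16*(-104))²) = -36522/(38197 + (11 - 1664)²) = -36522/(38197 + (-1653)²) = -36522/(38197 + 2732409) = -36522/2770606 = -36522*1/2770606 = -18261/1385303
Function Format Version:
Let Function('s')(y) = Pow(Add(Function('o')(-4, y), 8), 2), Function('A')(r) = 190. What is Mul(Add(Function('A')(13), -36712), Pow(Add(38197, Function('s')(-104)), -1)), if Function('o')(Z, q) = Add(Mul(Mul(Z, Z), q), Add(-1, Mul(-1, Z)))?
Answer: Rational(-18261, 1385303) ≈ -0.013182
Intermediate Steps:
Function('o')(Z, q) = Add(-1, Mul(-1, Z), Mul(q, Pow(Z, 2))) (Function('o')(Z, q) = Add(Mul(Pow(Z, 2), q), Add(-1, Mul(-1, Z))) = Add(Mul(q, Pow(Z, 2)), Add(-1, Mul(-1, Z))) = Add(-1, Mul(-1, Z), Mul(q, Pow(Z, 2))))
Function('s')(y) = Pow(Add(11, Mul(16, y)), 2) (Function('s')(y) = Pow(Add(Add(-1, Mul(-1, -4), Mul(y, Pow(-4, 2))), 8), 2) = Pow(Add(Add(-1, 4, Mul(y, 16)), 8), 2) = Pow(Add(Add(-1, 4, Mul(16, y)), 8), 2) = Pow(Add(Add(3, Mul(16, y)), 8), 2) = Pow(Add(11, Mul(16, y)), 2))
Mul(Add(Function('A')(13), -36712), Pow(Add(38197, Function('s')(-104)), -1)) = Mul(Add(190, -36712), Pow(Add(38197, Pow(Add(11, Mul(16, -104)), 2)), -1)) = Mul(-36522, Pow(Add(38197, Pow(Add(11, -1664), 2)), -1)) = Mul(-36522, Pow(Add(38197, Pow(-1653, 2)), -1)) = Mul(-36522, Pow(Add(38197, 2732409), -1)) = Mul(-36522, Pow(2770606, -1)) = Mul(-36522, Rational(1, 2770606)) = Rational(-18261, 1385303)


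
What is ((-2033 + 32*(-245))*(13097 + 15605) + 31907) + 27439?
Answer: -283315500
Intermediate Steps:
((-2033 + 32*(-245))*(13097 + 15605) + 31907) + 27439 = ((-2033 - 7840)*28702 + 31907) + 27439 = (-9873*28702 + 31907) + 27439 = (-283374846 + 31907) + 27439 = -283342939 + 27439 = -283315500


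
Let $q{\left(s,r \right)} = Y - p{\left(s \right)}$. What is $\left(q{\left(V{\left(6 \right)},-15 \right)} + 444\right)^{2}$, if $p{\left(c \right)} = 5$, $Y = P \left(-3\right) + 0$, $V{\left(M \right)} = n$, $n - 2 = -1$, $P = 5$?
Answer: $179776$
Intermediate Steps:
$n = 1$ ($n = 2 - 1 = 1$)
$V{\left(M \right)} = 1$
$Y = -15$ ($Y = 5 \left(-3\right) + 0 = -15 + 0 = -15$)
$q{\left(s,r \right)} = -20$ ($q{\left(s,r \right)} = -15 - 5 = -20$)
$\left(q{\left(V{\left(6 \right)},-15 \right)} + 444\right)^{2} = \left(-20 + 444\right)^{2} = 424^{2} = 179776$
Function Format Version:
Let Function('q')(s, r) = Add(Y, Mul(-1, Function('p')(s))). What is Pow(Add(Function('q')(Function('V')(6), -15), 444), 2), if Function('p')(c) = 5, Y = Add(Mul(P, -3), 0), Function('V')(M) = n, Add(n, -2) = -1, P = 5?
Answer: 179776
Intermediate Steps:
n = 1 (n = Add(2, -1) = 1)
Function('V')(M) = 1
Y = -15 (Y = Add(Mul(5, -3), 0) = Add(-15, 0) = -15)
Function('q')(s, r) = -20 (Function('q')(s, r) = Add(-15, Mul(-1, 5)) = Add(-15, -5) = -20)
Pow(Add(Function('q')(Function('V')(6), -15), 444), 2) = Pow(Add(-20, 444), 2) = Pow(424, 2) = 179776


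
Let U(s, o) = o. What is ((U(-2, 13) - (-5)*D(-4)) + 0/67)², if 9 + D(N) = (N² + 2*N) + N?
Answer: 144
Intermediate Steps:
D(N) = -9 + N² + 3*N (D(N) = -9 + ((N² + 2*N) + N) = -9 + (N² + 3*N) = -9 + N² + 3*N)
((U(-2, 13) - (-5)*D(-4)) + 0/67)² = ((13 - (-5)*(-9 + (-4)² + 3*(-4))) + 0/67)² = ((13 - (-5)*(-9 + 16 - 12)) + 0*(1/67))² = ((13 - (-5)*(-5)) + 0)² = ((13 - 1*25) + 0)² = ((13 - 25) + 0)² = (-12 + 0)² = (-12)² = 144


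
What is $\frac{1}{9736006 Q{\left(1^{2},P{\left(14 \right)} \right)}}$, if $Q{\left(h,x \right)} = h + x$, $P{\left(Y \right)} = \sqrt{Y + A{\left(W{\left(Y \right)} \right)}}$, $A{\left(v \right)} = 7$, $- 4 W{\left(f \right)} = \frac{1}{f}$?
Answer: $- \frac{1}{194720120} + \frac{\sqrt{21}}{194720120} \approx 1.8399 \cdot 10^{-8}$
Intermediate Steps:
$W{\left(f \right)} = - \frac{1}{4 f}$
$P{\left(Y \right)} = \sqrt{7 + Y}$ ($P{\left(Y \right)} = \sqrt{Y + 7} = \sqrt{7 + Y}$)
$\frac{1}{9736006 Q{\left(1^{2},P{\left(14 \right)} \right)}} = \frac{1}{9736006 \left(1^{2} + \sqrt{7 + 14}\right)} = \frac{1}{9736006 \left(1 + \sqrt{21}\right)}$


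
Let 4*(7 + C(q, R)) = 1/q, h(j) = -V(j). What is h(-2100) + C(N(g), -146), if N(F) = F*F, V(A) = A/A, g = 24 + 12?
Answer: -41471/5184 ≈ -7.9998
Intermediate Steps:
g = 36
V(A) = 1
N(F) = F**2
h(j) = -1 (h(j) = -1*1 = -1)
C(q, R) = -7 + 1/(4*q)
h(-2100) + C(N(g), -146) = -1 + (-7 + 1/(4*(36**2))) = -1 + (-7 + (1/4)/1296) = -1 + (-7 + (1/4)*(1/1296)) = -1 + (-7 + 1/5184) = -1 - 36287/5184 = -41471/5184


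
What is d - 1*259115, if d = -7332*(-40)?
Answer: 34165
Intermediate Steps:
d = 293280
d - 1*259115 = 293280 - 1*259115 = 293280 - 259115 = 34165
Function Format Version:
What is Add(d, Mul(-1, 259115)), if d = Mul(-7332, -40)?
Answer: 34165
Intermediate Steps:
d = 293280
Add(d, Mul(-1, 259115)) = Add(293280, Mul(-1, 259115)) = Add(293280, -259115) = 34165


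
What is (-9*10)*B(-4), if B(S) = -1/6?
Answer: 15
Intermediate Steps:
B(S) = -1/6 (B(S) = -1*1/6 = -1/6)
(-9*10)*B(-4) = -9*10*(-1/6) = -90*(-1/6) = 15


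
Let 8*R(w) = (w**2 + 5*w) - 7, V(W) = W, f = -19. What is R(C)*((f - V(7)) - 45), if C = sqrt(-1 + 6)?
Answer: 71/4 - 355*sqrt(5)/8 ≈ -81.475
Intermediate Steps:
C = sqrt(5) ≈ 2.2361
R(w) = -7/8 + w**2/8 + 5*w/8 (R(w) = ((w**2 + 5*w) - 7)/8 = (-7 + w**2 + 5*w)/8 = -7/8 + w**2/8 + 5*w/8)
R(C)*((f - V(7)) - 45) = (-7/8 + (sqrt(5))**2/8 + 5*sqrt(5)/8)*((-19 - 1*7) - 45) = (-7/8 + (1/8)*5 + 5*sqrt(5)/8)*((-19 - 7) - 45) = (-7/8 + 5/8 + 5*sqrt(5)/8)*(-26 - 45) = (-1/4 + 5*sqrt(5)/8)*(-71) = 71/4 - 355*sqrt(5)/8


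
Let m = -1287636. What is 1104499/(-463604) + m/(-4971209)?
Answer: -4893742169147/2304672377236 ≈ -2.1234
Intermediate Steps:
1104499/(-463604) + m/(-4971209) = 1104499/(-463604) - 1287636/(-4971209) = 1104499*(-1/463604) - 1287636*(-1/4971209) = -1104499/463604 + 1287636/4971209 = -4893742169147/2304672377236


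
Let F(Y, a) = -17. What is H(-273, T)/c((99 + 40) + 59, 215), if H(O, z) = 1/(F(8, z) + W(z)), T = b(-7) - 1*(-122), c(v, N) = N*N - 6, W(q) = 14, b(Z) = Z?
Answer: -1/138657 ≈ -7.2120e-6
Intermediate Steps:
c(v, N) = -6 + N² (c(v, N) = N² - 6 = -6 + N²)
T = 115 (T = -7 - 1*(-122) = -7 + 122 = 115)
H(O, z) = -⅓ (H(O, z) = 1/(-17 + 14) = 1/(-3) = -⅓)
H(-273, T)/c((99 + 40) + 59, 215) = -1/(3*(-6 + 215²)) = -1/(3*(-6 + 46225)) = -⅓/46219 = -⅓*1/46219 = -1/138657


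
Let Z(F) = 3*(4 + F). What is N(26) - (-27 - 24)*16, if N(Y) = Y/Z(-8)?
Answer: 4883/6 ≈ 813.83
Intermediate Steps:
Z(F) = 12 + 3*F
N(Y) = -Y/12 (N(Y) = Y/(12 + 3*(-8)) = Y/(12 - 24) = Y/(-12) = Y*(-1/12) = -Y/12)
N(26) - (-27 - 24)*16 = -1/12*26 - (-27 - 24)*16 = -13/6 - (-51)*16 = -13/6 - 1*(-816) = -13/6 + 816 = 4883/6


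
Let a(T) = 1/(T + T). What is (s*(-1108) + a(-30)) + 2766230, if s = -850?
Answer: 222481799/60 ≈ 3.7080e+6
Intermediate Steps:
a(T) = 1/(2*T)
(s*(-1108) + a(-30)) + 2766230 = (-850*(-1108) + (1/2)/(-30)) + 2766230 = (941800 + (1/2)*(-1/30)) + 2766230 = (941800 - 1/60) + 2766230 = 56507999/60 + 2766230 = 222481799/60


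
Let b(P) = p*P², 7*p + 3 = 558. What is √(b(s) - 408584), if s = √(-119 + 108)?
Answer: I*√20063351/7 ≈ 639.89*I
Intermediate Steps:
p = 555/7 (p = -3/7 + (⅐)*558 = -3/7 + 558/7 = 555/7 ≈ 79.286)
s = I*√11 (s = √(-11) = I*√11 ≈ 3.3166*I)
b(P) = 555*P²/7
√(b(s) - 408584) = √(555*(I*√11)²/7 - 408584) = √((555/7)*(-11) - 408584) = √(-6105/7 - 408584) = √(-2866193/7) = I*√20063351/7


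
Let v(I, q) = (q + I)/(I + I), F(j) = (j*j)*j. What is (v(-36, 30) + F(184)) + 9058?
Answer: 74862745/12 ≈ 6.2386e+6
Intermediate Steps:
F(j) = j**3 (F(j) = j**2*j = j**3)
v(I, q) = (I + q)/(2*I) (v(I, q) = (I + q)/((2*I)) = (I + q)*(1/(2*I)) = (I + q)/(2*I))
(v(-36, 30) + F(184)) + 9058 = ((1/2)*(-36 + 30)/(-36) + 184**3) + 9058 = ((1/2)*(-1/36)*(-6) + 6229504) + 9058 = (1/12 + 6229504) + 9058 = 74754049/12 + 9058 = 74862745/12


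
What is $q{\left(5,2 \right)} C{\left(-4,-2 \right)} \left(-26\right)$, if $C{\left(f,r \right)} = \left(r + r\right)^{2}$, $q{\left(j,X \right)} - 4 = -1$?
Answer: $-1248$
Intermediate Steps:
$q{\left(j,X \right)} = 3$ ($q{\left(j,X \right)} = 4 - 1 = 3$)
$C{\left(f,r \right)} = 4 r^{2}$ ($C{\left(f,r \right)} = \left(2 r\right)^{2} = 4 r^{2}$)
$q{\left(5,2 \right)} C{\left(-4,-2 \right)} \left(-26\right) = 3 \cdot 4 \left(-2\right)^{2} \left(-26\right) = 3 \cdot 4 \cdot 4 \left(-26\right) = 3 \cdot 16 \left(-26\right) = 48 \left(-26\right) = -1248$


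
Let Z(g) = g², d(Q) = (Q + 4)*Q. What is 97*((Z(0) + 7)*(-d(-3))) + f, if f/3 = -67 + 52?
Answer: 1992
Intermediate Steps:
f = -45 (f = 3*(-67 + 52) = 3*(-15) = -45)
d(Q) = Q*(4 + Q) (d(Q) = (4 + Q)*Q = Q*(4 + Q))
97*((Z(0) + 7)*(-d(-3))) + f = 97*((0² + 7)*(-(-3)*(4 - 3))) - 45 = 97*((0 + 7)*(-(-3))) - 45 = 97*(7*(-1*(-3))) - 45 = 97*(7*3) - 45 = 97*21 - 45 = 2037 - 45 = 1992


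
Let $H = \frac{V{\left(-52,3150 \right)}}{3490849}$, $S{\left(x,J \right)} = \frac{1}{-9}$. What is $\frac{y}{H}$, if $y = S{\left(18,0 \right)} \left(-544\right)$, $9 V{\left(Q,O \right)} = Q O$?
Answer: $- \frac{237377732}{20475} \approx -11594.0$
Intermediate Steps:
$V{\left(Q,O \right)} = \frac{O Q}{9}$ ($V{\left(Q,O \right)} = \frac{Q O}{9} = \frac{O Q}{9}$)
$S{\left(x,J \right)} = - \frac{1}{9}$
$y = \frac{544}{9}$ ($y = \left(- \frac{1}{9}\right) \left(-544\right) = \frac{544}{9} \approx 60.444$)
$H = - \frac{18200}{3490849}$ ($H = \frac{\frac{1}{9} \cdot 3150 \left(-52\right)}{3490849} = \left(-18200\right) \frac{1}{3490849} = - \frac{18200}{3490849} \approx -0.0052136$)
$\frac{y}{H} = \frac{544}{9 \left(- \frac{18200}{3490849}\right)} = \frac{544}{9} \left(- \frac{3490849}{18200}\right) = - \frac{237377732}{20475}$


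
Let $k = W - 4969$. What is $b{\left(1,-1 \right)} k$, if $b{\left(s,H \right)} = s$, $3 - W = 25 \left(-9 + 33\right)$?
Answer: $-5566$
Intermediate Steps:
$W = -597$ ($W = 3 - 25 \left(-9 + 33\right) = 3 - 25 \cdot 24 = 3 - 600 = -597$)
$k = -5566$ ($k = -597 - 4969 = -5566$)
$b{\left(1,-1 \right)} k = 1 \left(-5566\right) = -5566$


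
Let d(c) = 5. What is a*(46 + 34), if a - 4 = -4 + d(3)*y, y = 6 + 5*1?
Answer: 4400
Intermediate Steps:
y = 11 (y = 6 + 5 = 11)
a = 55 (a = 4 + (-4 + 5*11) = 4 + (-4 + 55) = 4 + 51 = 55)
a*(46 + 34) = 55*(46 + 34) = 55*80 = 4400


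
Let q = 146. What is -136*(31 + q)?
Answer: -24072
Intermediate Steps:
-136*(31 + q) = -136*(31 + 146) = -136*177 = -24072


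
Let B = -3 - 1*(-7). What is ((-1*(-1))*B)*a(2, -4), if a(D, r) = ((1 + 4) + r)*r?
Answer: -16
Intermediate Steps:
a(D, r) = r*(5 + r) (a(D, r) = (5 + r)*r = r*(5 + r))
B = 4 (B = -3 + 7 = 4)
((-1*(-1))*B)*a(2, -4) = (-1*(-1)*4)*(-4*(5 - 4)) = (1*4)*(-4*1) = 4*(-4) = -16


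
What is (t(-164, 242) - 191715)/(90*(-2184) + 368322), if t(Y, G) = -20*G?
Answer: -196555/171762 ≈ -1.1443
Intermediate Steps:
(t(-164, 242) - 191715)/(90*(-2184) + 368322) = (-20*242 - 191715)/(90*(-2184) + 368322) = (-4840 - 191715)/(-196560 + 368322) = -196555/171762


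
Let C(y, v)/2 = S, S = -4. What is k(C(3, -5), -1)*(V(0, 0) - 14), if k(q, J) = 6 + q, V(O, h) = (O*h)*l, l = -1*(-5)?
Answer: 28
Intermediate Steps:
l = 5
C(y, v) = -8 (C(y, v) = 2*(-4) = -8)
V(O, h) = 5*O*h (V(O, h) = (O*h)*5 = 5*O*h)
k(C(3, -5), -1)*(V(0, 0) - 14) = (6 - 8)*(5*0*0 - 14) = -2*(0 - 14) = -2*(-14) = 28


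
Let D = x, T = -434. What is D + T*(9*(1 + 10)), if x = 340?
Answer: -42626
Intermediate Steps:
D = 340
D + T*(9*(1 + 10)) = 340 - 3906*(1 + 10) = 340 - 3906*11 = 340 - 434*99 = 340 - 42966 = -42626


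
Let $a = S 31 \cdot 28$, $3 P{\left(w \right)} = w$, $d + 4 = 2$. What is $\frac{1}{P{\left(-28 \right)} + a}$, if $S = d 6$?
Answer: $- \frac{3}{31276} \approx -9.592 \cdot 10^{-5}$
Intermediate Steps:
$d = -2$ ($d = -4 + 2 = -2$)
$P{\left(w \right)} = \frac{w}{3}$
$S = -12$ ($S = \left(-2\right) 6 = -12$)
$a = -10416$ ($a = \left(-12\right) 31 \cdot 28 = \left(-372\right) 28 = -10416$)
$\frac{1}{P{\left(-28 \right)} + a} = \frac{1}{\frac{1}{3} \left(-28\right) - 10416} = \frac{1}{- \frac{28}{3} - 10416} = \frac{1}{- \frac{31276}{3}} = - \frac{3}{31276}$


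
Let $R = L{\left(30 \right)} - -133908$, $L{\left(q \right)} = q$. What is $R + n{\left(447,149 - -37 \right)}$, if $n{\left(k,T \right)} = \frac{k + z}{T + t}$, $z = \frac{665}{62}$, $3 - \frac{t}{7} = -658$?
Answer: $\frac{39967931207}{298406} \approx 1.3394 \cdot 10^{5}$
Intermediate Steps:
$t = 4627$ ($t = 21 - -4606 = 21 + 4606 = 4627$)
$z = \frac{665}{62}$ ($z = 665 \cdot \frac{1}{62} = \frac{665}{62} \approx 10.726$)
$R = 133938$ ($R = 30 - -133908 = 30 + 133908 = 133938$)
$n{\left(k,T \right)} = \frac{\frac{665}{62} + k}{4627 + T}$ ($n{\left(k,T \right)} = \frac{k + \frac{665}{62}}{T + 4627} = \frac{\frac{665}{62} + k}{4627 + T}$)
$R + n{\left(447,149 - -37 \right)} = 133938 + \frac{\frac{665}{62} + 447}{4627 + \left(149 - -37\right)} = 133938 + \frac{1}{4627 + \left(149 + 37\right)} \frac{28379}{62} = 133938 + \frac{1}{4627 + 186} \cdot \frac{28379}{62} = 133938 + \frac{1}{4813} \cdot \frac{28379}{62} = 133938 + \frac{28379}{298406} = \frac{39967931207}{298406}$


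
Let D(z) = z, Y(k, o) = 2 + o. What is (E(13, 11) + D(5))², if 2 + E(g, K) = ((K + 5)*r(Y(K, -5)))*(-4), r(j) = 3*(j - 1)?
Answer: 594441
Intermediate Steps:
r(j) = -3 + 3*j (r(j) = 3*(-1 + j) = -3 + 3*j)
E(g, K) = 238 + 48*K (E(g, K) = -2 + ((K + 5)*(-3 + 3*(2 - 5)))*(-4) = -2 + ((5 + K)*(-3 + 3*(-3)))*(-4) = -2 + ((5 + K)*(-3 - 9))*(-4) = -2 + ((5 + K)*(-12))*(-4) = -2 + (-60 - 12*K)*(-4) = -2 + (240 + 48*K) = 238 + 48*K)
(E(13, 11) + D(5))² = ((238 + 48*11) + 5)² = ((238 + 528) + 5)² = (766 + 5)² = 771² = 594441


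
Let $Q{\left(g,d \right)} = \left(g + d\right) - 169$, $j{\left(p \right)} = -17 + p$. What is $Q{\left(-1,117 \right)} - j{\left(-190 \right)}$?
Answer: $154$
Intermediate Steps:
$Q{\left(g,d \right)} = -169 + d + g$ ($Q{\left(g,d \right)} = \left(d + g\right) - 169 = -169 + d + g$)
$Q{\left(-1,117 \right)} - j{\left(-190 \right)} = \left(-169 + 117 - 1\right) - \left(-17 - 190\right) = -53 - -207 = -53 + 207 = 154$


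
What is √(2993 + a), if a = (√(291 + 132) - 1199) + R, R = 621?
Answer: √(2415 + 3*√47) ≈ 49.351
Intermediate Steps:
a = -578 + 3*√47 (a = (√(291 + 132) - 1199) + 621 = (√423 - 1199) + 621 = (3*√47 - 1199) + 621 = (-1199 + 3*√47) + 621 = -578 + 3*√47 ≈ -557.43)
√(2993 + a) = √(2993 + (-578 + 3*√47)) = √(2415 + 3*√47)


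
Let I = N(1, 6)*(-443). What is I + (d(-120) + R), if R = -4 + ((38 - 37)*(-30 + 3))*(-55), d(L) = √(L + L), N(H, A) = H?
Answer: 1038 + 4*I*√15 ≈ 1038.0 + 15.492*I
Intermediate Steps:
d(L) = √2*√L (d(L) = √(2*L) = √2*√L)
R = 1481 (R = -4 + (1*(-27))*(-55) = -4 - 27*(-55) = -4 + 1485 = 1481)
I = -443 (I = 1*(-443) = -443)
I + (d(-120) + R) = -443 + (√2*√(-120) + 1481) = -443 + (√2*(2*I*√30) + 1481) = -443 + (4*I*√15 + 1481) = -443 + (1481 + 4*I*√15) = 1038 + 4*I*√15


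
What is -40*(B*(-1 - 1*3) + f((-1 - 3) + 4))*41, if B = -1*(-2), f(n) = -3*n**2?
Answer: 13120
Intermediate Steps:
B = 2
-40*(B*(-1 - 1*3) + f((-1 - 3) + 4))*41 = -40*(2*(-1 - 1*3) - 3*((-1 - 3) + 4)**2)*41 = -40*(2*(-1 - 3) - 3*(-4 + 4)**2)*41 = -40*(2*(-4) - 3*0**2)*41 = -40*(-8 - 3*0)*41 = -40*(-8 + 0)*41 = -40*(-8)*41 = 320*41 = 13120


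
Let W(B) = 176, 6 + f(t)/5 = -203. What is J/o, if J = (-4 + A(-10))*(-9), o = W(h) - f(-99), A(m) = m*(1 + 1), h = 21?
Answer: 72/407 ≈ 0.17690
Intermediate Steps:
f(t) = -1045 (f(t) = -30 + 5*(-203) = -30 - 1015 = -1045)
A(m) = 2*m (A(m) = m*2 = 2*m)
o = 1221 (o = 176 - 1*(-1045) = 176 + 1045 = 1221)
J = 216 (J = (-4 + 2*(-10))*(-9) = (-4 - 20)*(-9) = -24*(-9) = 216)
J/o = 216/1221 = 216*(1/1221) = 72/407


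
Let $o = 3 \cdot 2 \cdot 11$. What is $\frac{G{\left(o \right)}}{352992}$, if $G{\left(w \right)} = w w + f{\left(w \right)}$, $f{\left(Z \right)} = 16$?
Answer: $\frac{1093}{88248} \approx 0.012386$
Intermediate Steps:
$o = 66$ ($o = 6 \cdot 11 = 66$)
$G{\left(w \right)} = 16 + w^{2}$ ($G{\left(w \right)} = w w + 16 = w^{2} + 16 = 16 + w^{2}$)
$\frac{G{\left(o \right)}}{352992} = \frac{16 + 66^{2}}{352992} = \left(16 + 4356\right) \frac{1}{352992} = 4372 \cdot \frac{1}{352992} = \frac{1093}{88248}$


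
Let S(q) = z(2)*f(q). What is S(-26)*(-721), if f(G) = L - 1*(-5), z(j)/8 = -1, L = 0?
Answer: 28840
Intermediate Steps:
z(j) = -8 (z(j) = 8*(-1) = -8)
f(G) = 5 (f(G) = 0 - 1*(-5) = 0 + 5 = 5)
S(q) = -40 (S(q) = -8*5 = -40)
S(-26)*(-721) = -40*(-721) = 28840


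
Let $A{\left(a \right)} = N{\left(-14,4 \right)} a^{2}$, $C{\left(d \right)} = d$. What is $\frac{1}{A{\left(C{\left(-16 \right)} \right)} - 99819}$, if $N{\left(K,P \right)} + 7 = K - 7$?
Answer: $- \frac{1}{106987} \approx -9.3469 \cdot 10^{-6}$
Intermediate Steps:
$N{\left(K,P \right)} = -14 + K$ ($N{\left(K,P \right)} = -7 + \left(K - 7\right) = -7 + \left(-7 + K\right) = -14 + K$)
$A{\left(a \right)} = - 28 a^{2}$ ($A{\left(a \right)} = \left(-14 - 14\right) a^{2} = - 28 a^{2}$)
$\frac{1}{A{\left(C{\left(-16 \right)} \right)} - 99819} = \frac{1}{- 28 \left(-16\right)^{2} - 99819} = \frac{1}{\left(-28\right) 256 - 99819} = \frac{1}{-7168 - 99819} = \frac{1}{-106987} = - \frac{1}{106987}$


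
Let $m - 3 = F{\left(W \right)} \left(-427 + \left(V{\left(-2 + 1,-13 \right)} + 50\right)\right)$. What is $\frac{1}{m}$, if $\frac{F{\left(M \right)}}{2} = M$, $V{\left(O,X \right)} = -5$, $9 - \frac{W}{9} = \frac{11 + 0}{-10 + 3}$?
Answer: $- \frac{7}{508803} \approx -1.3758 \cdot 10^{-5}$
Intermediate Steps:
$W = \frac{666}{7}$ ($W = 81 - 9 \frac{11 + 0}{-10 + 3} = 81 - 9 \frac{11}{-7} = 81 - 9 \cdot 11 \left(- \frac{1}{7}\right) = 81 - - \frac{99}{7} = 81 + \frac{99}{7} = \frac{666}{7} \approx 95.143$)
$F{\left(M \right)} = 2 M$
$m = - \frac{508803}{7}$ ($m = 3 + 2 \cdot \frac{666}{7} \left(-427 + \left(-5 + 50\right)\right) = 3 + \frac{1332 \left(-427 + 45\right)}{7} = 3 + \frac{1332}{7} \left(-382\right) = 3 - \frac{508824}{7} = - \frac{508803}{7} \approx -72686.0$)
$\frac{1}{m} = \frac{1}{- \frac{508803}{7}} = - \frac{7}{508803}$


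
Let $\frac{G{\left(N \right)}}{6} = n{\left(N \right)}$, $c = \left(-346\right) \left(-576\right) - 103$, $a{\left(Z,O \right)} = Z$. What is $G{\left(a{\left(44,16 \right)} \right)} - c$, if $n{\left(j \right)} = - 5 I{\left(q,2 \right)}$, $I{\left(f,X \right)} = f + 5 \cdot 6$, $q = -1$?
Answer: $-200063$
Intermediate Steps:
$I{\left(f,X \right)} = 30 + f$ ($I{\left(f,X \right)} = f + 30 = 30 + f$)
$c = 199193$ ($c = 199296 - 103 = 199193$)
$n{\left(j \right)} = -145$ ($n{\left(j \right)} = - 5 \left(30 - 1\right) = \left(-5\right) 29 = -145$)
$G{\left(N \right)} = -870$ ($G{\left(N \right)} = 6 \left(-145\right) = -870$)
$G{\left(a{\left(44,16 \right)} \right)} - c = -870 - 199193 = -200063$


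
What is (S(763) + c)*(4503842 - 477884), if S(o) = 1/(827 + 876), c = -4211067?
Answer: -28871944823821800/1703 ≈ -1.6954e+13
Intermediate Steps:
S(o) = 1/1703
(S(763) + c)*(4503842 - 477884) = (1/1703 - 4211067)*(4503842 - 477884) = -7171447100/1703*4025958 = -28871944823821800/1703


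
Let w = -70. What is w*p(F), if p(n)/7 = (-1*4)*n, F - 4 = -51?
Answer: -92120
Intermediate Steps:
F = -47 (F = 4 - 51 = -47)
p(n) = -28*n (p(n) = 7*((-1*4)*n) = 7*(-4*n) = -28*n)
w*p(F) = -(-1960)*(-47) = -70*1316 = -92120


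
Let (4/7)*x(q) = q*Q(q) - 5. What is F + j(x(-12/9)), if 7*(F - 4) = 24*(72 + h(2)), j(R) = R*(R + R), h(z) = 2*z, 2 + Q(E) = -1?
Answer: 15159/56 ≈ 270.70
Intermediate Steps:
Q(E) = -3 (Q(E) = -2 - 1 = -3)
x(q) = -35/4 - 21*q/4 (x(q) = 7*(q*(-3) - 5)/4 = 7*(-3*q - 5)/4 = 7*(-5 - 3*q)/4 = -35/4 - 21*q/4)
j(R) = 2*R² (j(R) = R*(2*R) = 2*R²)
F = 1852/7 (F = 4 + (24*(72 + 2*2))/7 = 4 + (24*(72 + 4))/7 = 4 + (24*76)/7 = 4 + (⅐)*1824 = 4 + 1824/7 = 1852/7 ≈ 264.57)
F + j(x(-12/9)) = 1852/7 + 2*(-35/4 - (-63)/9)² = 1852/7 + 2*(-35/4 - 21/4*(-4/3))² = 1852/7 + 2*(-35/4 + 7)² = 1852/7 + 2*(-7/4)² = 1852/7 + 2*(49/16) = 1852/7 + 49/8 = 15159/56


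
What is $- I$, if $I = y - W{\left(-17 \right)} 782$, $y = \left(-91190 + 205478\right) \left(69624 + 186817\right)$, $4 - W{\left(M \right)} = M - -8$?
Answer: $-29308118842$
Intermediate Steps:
$W{\left(M \right)} = -4 - M$ ($W{\left(M \right)} = 4 - \left(M - -8\right) = 4 - \left(M + 8\right) = 4 - \left(8 + M\right) = -4 - M$)
$y = 29308129008$ ($y = 114288 \cdot 256441 = 29308129008$)
$I = 29308118842$ ($I = 29308129008 - \left(-4 - -17\right) 782 = 29308129008 - \left(-4 + 17\right) 782 = 29308129008 - 13 \cdot 782 = 29308129008 - 10166 = 29308118842$)
$- I = \left(-1\right) 29308118842 = -29308118842$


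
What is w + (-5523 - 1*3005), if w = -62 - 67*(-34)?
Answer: -6312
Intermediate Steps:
w = 2216 (w = -62 + 2278 = 2216)
w + (-5523 - 1*3005) = 2216 + (-5523 - 1*3005) = 2216 + (-5523 - 3005) = 2216 - 8528 = -6312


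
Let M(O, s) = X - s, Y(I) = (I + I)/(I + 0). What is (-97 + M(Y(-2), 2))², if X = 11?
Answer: 7744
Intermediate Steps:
Y(I) = 2 (Y(I) = (2*I)/I = 2)
M(O, s) = 11 - s
(-97 + M(Y(-2), 2))² = (-97 + (11 - 1*2))² = (-97 + (11 - 2))² = (-97 + 9)² = (-88)² = 7744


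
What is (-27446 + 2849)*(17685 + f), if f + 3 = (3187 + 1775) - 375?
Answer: -547750593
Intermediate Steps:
f = 4584 (f = -3 + ((3187 + 1775) - 375) = -3 + (4962 - 375) = -3 + 4587 = 4584)
(-27446 + 2849)*(17685 + f) = (-27446 + 2849)*(17685 + 4584) = -24597*22269 = -547750593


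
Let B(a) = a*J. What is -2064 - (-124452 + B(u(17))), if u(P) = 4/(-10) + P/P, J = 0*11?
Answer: 122388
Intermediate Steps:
J = 0
u(P) = ⅗ (u(P) = 4*(-⅒) + 1 = -⅖ + 1 = ⅗)
B(a) = 0 (B(a) = a*0 = 0)
-2064 - (-124452 + B(u(17))) = -2064 - (-124452 + 0) = -2064 - 1*(-124452) = -2064 + 124452 = 122388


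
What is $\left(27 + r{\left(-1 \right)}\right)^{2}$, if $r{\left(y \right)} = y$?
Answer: $676$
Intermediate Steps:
$\left(27 + r{\left(-1 \right)}\right)^{2} = \left(27 - 1\right)^{2} = 26^{2} = 676$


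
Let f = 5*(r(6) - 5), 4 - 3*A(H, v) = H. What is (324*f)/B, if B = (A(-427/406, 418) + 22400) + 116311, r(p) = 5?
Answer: 0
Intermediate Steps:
A(H, v) = 4/3 - H/3
f = 0 (f = 5*(5 - 5) = 5*0 = 0)
B = 24136007/174 (B = ((4/3 - (-427)/(3*406)) + 22400) + 116311 = ((4/3 - ⅓*(-61/58)) + 22400) + 116311 = ((4/3 + 61/174) + 22400) + 116311 = (293/174 + 22400) + 116311 = 3897893/174 + 116311 = 24136007/174 ≈ 1.3871e+5)
(324*f)/B = (324*0)/(24136007/174) = 0*(174/24136007) = 0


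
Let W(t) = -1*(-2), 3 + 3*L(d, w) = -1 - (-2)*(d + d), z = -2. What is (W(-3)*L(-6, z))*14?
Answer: -784/3 ≈ -261.33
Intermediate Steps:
L(d, w) = -4/3 + 4*d/3 (L(d, w) = -1 + (-1 - (-2)*(d + d))/3 = -1 + (-1 - (-2)*2*d)/3 = -1 + (-1 - (-4)*d)/3 = -1 + (-1 + 4*d)/3 = -1 + (-1/3 + 4*d/3) = -4/3 + 4*d/3)
W(t) = 2
(W(-3)*L(-6, z))*14 = (2*(-4/3 + (4/3)*(-6)))*14 = (2*(-4/3 - 8))*14 = (2*(-28/3))*14 = -56/3*14 = -784/3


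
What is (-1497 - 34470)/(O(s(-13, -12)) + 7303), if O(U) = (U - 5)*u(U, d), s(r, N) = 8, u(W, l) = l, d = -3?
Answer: -35967/7294 ≈ -4.9310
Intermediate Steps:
O(U) = 15 - 3*U (O(U) = (U - 5)*(-3) = (-5 + U)*(-3) = 15 - 3*U)
(-1497 - 34470)/(O(s(-13, -12)) + 7303) = (-1497 - 34470)/((15 - 3*8) + 7303) = -35967/((15 - 24) + 7303) = -35967/(-9 + 7303) = -35967/7294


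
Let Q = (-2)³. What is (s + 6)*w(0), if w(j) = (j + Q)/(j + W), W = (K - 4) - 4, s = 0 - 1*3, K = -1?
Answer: 8/3 ≈ 2.6667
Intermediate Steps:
s = -3 (s = 0 - 3 = -3)
Q = -8
W = -9 (W = (-1 - 4) - 4 = -5 - 4 = -9)
w(j) = (-8 + j)/(-9 + j) (w(j) = (j - 8)/(j - 9) = (-8 + j)/(-9 + j))
(s + 6)*w(0) = (-3 + 6)*((-8 + 0)/(-9 + 0)) = 3*(-8/(-9)) = 3*(-⅑*(-8)) = 3*(8/9) = 8/3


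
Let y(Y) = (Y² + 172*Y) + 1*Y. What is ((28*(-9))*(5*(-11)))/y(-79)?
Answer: -6930/3713 ≈ -1.8664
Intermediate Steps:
y(Y) = Y² + 173*Y (y(Y) = (Y² + 172*Y) + Y = Y² + 173*Y)
((28*(-9))*(5*(-11)))/y(-79) = ((28*(-9))*(5*(-11)))/((-79*(173 - 79))) = (-252*(-55))/((-79*94)) = 13860/(-7426) = 13860*(-1/7426) = -6930/3713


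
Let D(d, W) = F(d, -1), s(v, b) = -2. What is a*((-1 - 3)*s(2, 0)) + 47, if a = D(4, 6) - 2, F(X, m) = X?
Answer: 63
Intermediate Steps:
D(d, W) = d
a = 2 (a = 4 - 2 = 2)
a*((-1 - 3)*s(2, 0)) + 47 = 2*((-1 - 3)*(-2)) + 47 = 2*(-4*(-2)) + 47 = 2*8 + 47 = 16 + 47 = 63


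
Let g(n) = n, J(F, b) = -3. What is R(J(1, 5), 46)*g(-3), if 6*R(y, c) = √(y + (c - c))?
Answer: -I*√3/2 ≈ -0.86602*I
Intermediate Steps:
R(y, c) = √y/6 (R(y, c) = √(y + (c - c))/6 = √(y + 0)/6 = √y/6)
R(J(1, 5), 46)*g(-3) = (√(-3)/6)*(-3) = ((I*√3)/6)*(-3) = (I*√3/6)*(-3) = -I*√3/2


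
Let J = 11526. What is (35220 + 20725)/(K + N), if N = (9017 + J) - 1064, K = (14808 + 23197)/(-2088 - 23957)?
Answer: 58283501/20291702 ≈ 2.8723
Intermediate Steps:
K = -7601/5209 (K = 38005/(-26045) = 38005*(-1/26045) = -7601/5209 ≈ -1.4592)
N = 19479 (N = (9017 + 11526) - 1064 = 20543 - 1064 = 19479)
(35220 + 20725)/(K + N) = (35220 + 20725)/(-7601/5209 + 19479) = 55945/(101458510/5209) = 55945*(5209/101458510) = 58283501/20291702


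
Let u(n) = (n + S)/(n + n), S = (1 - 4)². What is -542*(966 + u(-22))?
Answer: -11522107/22 ≈ -5.2373e+5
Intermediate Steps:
S = 9 (S = (-3)² = 9)
u(n) = (9 + n)/(2*n) (u(n) = (n + 9)/(n + n) = (9 + n)/((2*n)) = (9 + n)*(1/(2*n)) = (9 + n)/(2*n))
-542*(966 + u(-22)) = -542*(966 + (½)*(9 - 22)/(-22)) = -542*(966 + (½)*(-1/22)*(-13)) = -542*(966 + 13/44) = -542*42517/44 = -11522107/22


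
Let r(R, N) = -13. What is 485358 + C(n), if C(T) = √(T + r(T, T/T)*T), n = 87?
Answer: 485358 + 6*I*√29 ≈ 4.8536e+5 + 32.311*I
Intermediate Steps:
C(T) = 2*√3*√(-T) (C(T) = √(T - 13*T) = √(-12*T) = 2*√3*√(-T))
485358 + C(n) = 485358 + 2*√3*√(-1*87) = 485358 + 2*√3*√(-87) = 485358 + 2*√3*(I*√87) = 485358 + 6*I*√29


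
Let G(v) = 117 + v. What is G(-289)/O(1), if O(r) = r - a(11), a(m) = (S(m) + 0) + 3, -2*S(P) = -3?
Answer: 344/7 ≈ 49.143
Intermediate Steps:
S(P) = 3/2 (S(P) = -1/2*(-3) = 3/2)
a(m) = 9/2 (a(m) = (3/2 + 0) + 3 = 3/2 + 3 = 9/2)
O(r) = -9/2 + r (O(r) = r - 1*9/2 = r - 9/2 = -9/2 + r)
G(-289)/O(1) = (117 - 289)/(-9/2 + 1) = -172/(-7/2) = -172*(-2/7) = 344/7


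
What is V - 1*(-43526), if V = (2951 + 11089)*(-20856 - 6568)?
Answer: -384989434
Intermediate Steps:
V = -385032960 (V = 14040*(-27424) = -385032960)
V - 1*(-43526) = -385032960 - 1*(-43526) = -385032960 + 43526 = -384989434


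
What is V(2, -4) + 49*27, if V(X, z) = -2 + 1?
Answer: 1322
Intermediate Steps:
V(X, z) = -1
V(2, -4) + 49*27 = -1 + 49*27 = -1 + 1323 = 1322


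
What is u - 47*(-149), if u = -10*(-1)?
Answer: 7013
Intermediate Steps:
u = 10
u - 47*(-149) = 10 - 47*(-149) = 10 + 7003 = 7013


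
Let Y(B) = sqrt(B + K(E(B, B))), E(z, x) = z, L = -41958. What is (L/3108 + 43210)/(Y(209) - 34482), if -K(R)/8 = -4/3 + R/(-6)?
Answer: -4468505139/3567023477 - 86393*sqrt(4485)/7134046954 ≈ -1.2535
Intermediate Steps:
K(R) = 32/3 + 4*R/3 (K(R) = -8*(-4/3 + R/(-6)) = -8*(-4*1/3 + R*(-1/6)) = -8*(-4/3 - R/6) = 32/3 + 4*R/3)
Y(B) = sqrt(32/3 + 7*B/3) (Y(B) = sqrt(B + (32/3 + 4*B/3)) = sqrt(32/3 + 7*B/3))
(L/3108 + 43210)/(Y(209) - 34482) = (-41958/3108 + 43210)/(sqrt(96 + 21*209)/3 - 34482) = (-41958*1/3108 + 43210)/(sqrt(96 + 4389)/3 - 34482) = (-27/2 + 43210)/(sqrt(4485)/3 - 34482) = 86393/(2*(-34482 + sqrt(4485)/3))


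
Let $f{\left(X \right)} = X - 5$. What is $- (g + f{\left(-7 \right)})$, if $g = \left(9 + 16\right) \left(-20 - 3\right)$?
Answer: $587$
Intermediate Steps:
$g = -575$ ($g = 25 \left(-23\right) = -575$)
$f{\left(X \right)} = -5 + X$
$- (g + f{\left(-7 \right)}) = - (-575 - 12) = \left(-1\right) \left(-587\right) = 587$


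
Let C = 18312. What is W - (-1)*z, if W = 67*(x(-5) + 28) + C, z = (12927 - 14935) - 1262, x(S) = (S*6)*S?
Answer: 26968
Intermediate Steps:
x(S) = 6*S² (x(S) = (6*S)*S = 6*S²)
z = -3270 (z = -2008 - 1262 = -3270)
W = 30238 (W = 67*(6*(-5)² + 28) + 18312 = 67*(6*25 + 28) + 18312 = 67*(150 + 28) + 18312 = 67*178 + 18312 = 11926 + 18312 = 30238)
W - (-1)*z = 30238 - (-1)*(-3270) = 30238 - 1*3270 = 30238 - 3270 = 26968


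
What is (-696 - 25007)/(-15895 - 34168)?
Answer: 25703/50063 ≈ 0.51341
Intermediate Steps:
(-696 - 25007)/(-15895 - 34168) = -25703/(-50063) = -25703*(-1/50063) = 25703/50063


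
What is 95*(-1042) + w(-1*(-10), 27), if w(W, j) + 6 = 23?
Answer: -98973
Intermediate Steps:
w(W, j) = 17 (w(W, j) = -6 + 23 = 17)
95*(-1042) + w(-1*(-10), 27) = 95*(-1042) + 17 = -98990 + 17 = -98973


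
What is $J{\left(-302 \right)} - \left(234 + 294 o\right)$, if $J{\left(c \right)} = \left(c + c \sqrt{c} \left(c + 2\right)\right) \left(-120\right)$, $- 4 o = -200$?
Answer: $21306 - 10872000 i \sqrt{302} \approx 21306.0 - 1.8894 \cdot 10^{8} i$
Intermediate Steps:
$o = 50$ ($o = \left(- \frac{1}{4}\right) \left(-200\right) = 50$)
$J{\left(c \right)} = - 120 c - 120 c^{\frac{3}{2}} \left(2 + c\right)$ ($J{\left(c \right)} = \left(c + c^{\frac{3}{2}} \left(2 + c\right)\right) \left(-120\right) = - 120 c - 120 c^{\frac{3}{2}} \left(2 + c\right)$)
$J{\left(-302 \right)} - \left(234 + 294 o\right) = \left(- 240 \left(-302\right)^{\frac{3}{2}} - -36240 - 120 \left(-302\right)^{\frac{5}{2}}\right) - 14934 = \left(- 240 \left(- 302 i \sqrt{302}\right) + 36240 - 120 \cdot 91204 i \sqrt{302}\right) - 14934 = \left(72480 i \sqrt{302} + 36240 - 10944480 i \sqrt{302}\right) - 14934 = \left(36240 - 10872000 i \sqrt{302}\right) - 14934 = 21306 - 10872000 i \sqrt{302}$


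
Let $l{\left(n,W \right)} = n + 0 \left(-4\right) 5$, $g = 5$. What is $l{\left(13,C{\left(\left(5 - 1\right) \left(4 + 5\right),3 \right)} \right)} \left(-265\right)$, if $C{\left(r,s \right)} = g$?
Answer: $-3445$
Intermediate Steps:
$C{\left(r,s \right)} = 5$
$l{\left(n,W \right)} = n$ ($l{\left(n,W \right)} = n + 0 \cdot 5 = n + 0 = n$)
$l{\left(13,C{\left(\left(5 - 1\right) \left(4 + 5\right),3 \right)} \right)} \left(-265\right) = 13 \left(-265\right) = -3445$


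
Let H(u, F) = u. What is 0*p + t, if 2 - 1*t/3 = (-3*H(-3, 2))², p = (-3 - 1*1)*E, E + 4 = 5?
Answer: -237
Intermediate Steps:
E = 1 (E = -4 + 5 = 1)
p = -4 (p = (-3 - 1*1)*1 = (-3 - 1)*1 = -4*1 = -4)
t = -237 (t = 6 - 3*(-3*(-3))² = 6 - 3*9² = 6 - 3*81 = 6 - 243 = -237)
0*p + t = 0*(-4) - 237 = 0 - 237 = -237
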